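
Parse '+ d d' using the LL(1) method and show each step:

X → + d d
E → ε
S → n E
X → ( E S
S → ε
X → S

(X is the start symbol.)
LL(1) parsing maintains a stack (initially the start symbol over $) and the input. At each step: if the stack top is a terminal, match it against the current input token; if it is a non-terminal N, replace it with the RHS of M[N, lookahead] (the unique production whose predict set contains the lookahead).

Stack is shown with the top on the left.

Stack    Input    Action
------------------------
X $      + d d $  output X → + d d
+ d d $  + d d $  match '+'
d d $    d d $    match 'd'
d $      d $      match 'd'
$        $        accept

The string is accepted.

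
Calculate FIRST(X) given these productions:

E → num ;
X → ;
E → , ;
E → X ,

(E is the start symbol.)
{ ';' }

From X → ;:
  - ';' is a terminal: add ';' and stop

Collecting: FIRST(X) = { ';' }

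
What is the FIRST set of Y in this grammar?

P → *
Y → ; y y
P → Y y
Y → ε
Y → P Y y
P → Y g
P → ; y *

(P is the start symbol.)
FIRST sets of the other non-terminals involved (by the same procedure, iterated to a fixed point):
  FIRST(P) = { '*', ';', 'g', 'y' }

From Y → ; y y:
  - ';' is a terminal: add ';' and stop
From Y → ε:
  - ε-production, so ε ∈ FIRST(Y)
From Y → P Y y:
  - P is a non-terminal: add FIRST(P) \ {ε} = { '*', ';', 'g', 'y' }
    P is not nullable, so stop

Collecting: FIRST(Y) = { '*', ';', 'g', 'y', ε }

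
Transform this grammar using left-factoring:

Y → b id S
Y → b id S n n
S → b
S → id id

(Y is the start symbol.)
Y → b id S Y'
Y' → ε
Y' → n n
S → b
S → id id

Left-factoring transforms A → αβ₁ | αβ₂ into A → αA' and A' → β₁ | β₂
(α is the longest common prefix among the alternatives). Repeat until
no nonterminal has two alternatives with a common prefix.

Round 1: Y has alternatives sharing prefix 'b id S'. Introduce Y': Y → b id S Y'
  Add: Y' → ε
  Add: Y' → n n

No remaining common prefixes — done.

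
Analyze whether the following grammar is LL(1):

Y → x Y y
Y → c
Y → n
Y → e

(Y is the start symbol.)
Yes, the grammar is LL(1).

For Y:
  PREDICT(Y → x Y y) = { 'x' }
  PREDICT(Y → c) = { 'c' }
  PREDICT(Y → n) = { 'n' }
  PREDICT(Y → e) = { 'e' }

All predict sets are disjoint. The grammar IS LL(1).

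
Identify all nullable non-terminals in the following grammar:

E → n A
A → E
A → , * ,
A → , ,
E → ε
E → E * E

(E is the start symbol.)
A non-terminal is nullable if it can derive ε (the empty string): either it has an ε-production, or it has a production whose right-hand side consists entirely of nullable non-terminals.

ε-productions: E → ε
So E is immediately nullable.
A → E: every symbol on the right is nullable, so A is nullable too.
Every non-terminal is now nullable.
Nullable = { 'A', 'E' }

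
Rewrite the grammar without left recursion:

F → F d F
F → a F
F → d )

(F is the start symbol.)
F → a F F'
F → d ) F'
F' → d F F'
F' → ε

F is directly left-recursive. The standard transformation for
  A → A α₁ | ... | A α_m | β₁ | ... | β_n
is
  A  → β₁ A' | ... | β_n A'
  A' → α₁ A' | ... | α_m A' | ε

F → a F becomes F → a F F'
F → d ) becomes F → d ) F'
F → F d F becomes F' → d F F'
Add F' → ε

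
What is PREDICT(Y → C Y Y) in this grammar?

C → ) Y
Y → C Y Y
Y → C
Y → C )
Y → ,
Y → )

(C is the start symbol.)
{ ')' }

PREDICT(Y → C Y Y) = (FIRST(RHS) \ {ε}) ∪ (FOLLOW(Y) if ε ∈ FIRST(RHS), i.e. RHS ⇒* ε)
FIRST(C) = { ')' }
FIRST(C Y Y) = { ')' }
ε ∉ FIRST(C Y Y), so FOLLOW(Y) is not added.
PREDICT(Y → C Y Y) = { ')' }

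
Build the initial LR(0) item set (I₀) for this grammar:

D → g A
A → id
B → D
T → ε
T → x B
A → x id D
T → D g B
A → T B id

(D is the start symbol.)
First, augment the grammar with D' → D
I₀ = CLOSURE({ [D' → . D] }):
  [D' → . D] has the dot before D: add [D → . g A]
No further items can be added.

I₀ = { [D → . g A], [D' → . D] }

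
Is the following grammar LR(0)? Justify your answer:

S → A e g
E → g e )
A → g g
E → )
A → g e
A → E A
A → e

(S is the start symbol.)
Augment with S' → S and build the canonical LR(0) collection (I0 = CLOSURE({[S' → . S]}), then GOTO on every symbol after a dot until no new states appear). It has 13 states:
  I0: { [A → . E A], [A → . e], [A → . g e], [A → . g g], [E → . )], [E → . g e )], [S → . A e g], [S' → . S] }  — shift
  I1: { [E → ) .] }  — reduce
  I2: { [S → A . e g] }  — shift
  I3: { [A → . E A], [A → . e], [A → . g e], [A → . g g], [A → E . A], [E → . )], [E → . g e )] }  — shift
  I4: { [S' → S .] }  — accept
  I5: { [A → e .] }  — reduce
  I6: { [A → g . e], [A → g . g], [E → g . e )] }  — shift
  I7: { [A → g e .], [E → g e . )] }  — shift, reduce
  I8: { [A → g g .] }  — reduce
  I9: { [E → g e ) .] }  — reduce
  I10: { [A → E A .] }  — reduce
  I11: { [S → A e . g] }  — shift
  I12: { [S → A e g .] }  — reduce

Conflict in state I7:
  Shift-reduce conflict between [A → g e .] and [E → g e . )]
So the grammar is NOT LR(0).

Answer: No. Shift-reduce conflict between [A → g e .] and [E → g e . )]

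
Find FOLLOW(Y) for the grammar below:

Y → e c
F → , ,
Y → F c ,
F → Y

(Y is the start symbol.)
{ $, 'c' }

Y is the start symbol, so $ ∈ FOLLOW(Y).
In F → Y: Y is at the end, add FOLLOW(F)

The FOLLOW sets referred to above (computed the same way, to a fixed point):
  FOLLOW(F) = { 'c' }

Taking the union: FOLLOW(Y) = { $, 'c' }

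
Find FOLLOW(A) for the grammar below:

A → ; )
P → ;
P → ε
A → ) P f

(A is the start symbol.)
To compute FOLLOW(A), find every occurrence of A on a right-hand side N → α A β: add FIRST(β) \ {ε}, and if β is empty or nullable also add FOLLOW(N). Iterate to a fixed point.

A is the start symbol, so $ ∈ FOLLOW(A).
A does not occur on any right-hand side.

Taking the union: FOLLOW(A) = { $ }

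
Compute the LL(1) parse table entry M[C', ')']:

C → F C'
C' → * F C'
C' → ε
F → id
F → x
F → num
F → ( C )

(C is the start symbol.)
C' → ε

To find M[C', ')'], we find productions for C' where ')' is in the predict set (PREDICT(N → α) = (FIRST(α) \ {ε}) ∪ (FOLLOW(N) if α ⇒* ε)).

Relevant sets:
  FOLLOW(C') = { $, ')' }

C' → * F C': PREDICT = { '*' }
C' → ε: PREDICT = { $, ')' }
  ')' is in predict set, so this production goes in M[C', ')']

M[C', ')'] = C' → ε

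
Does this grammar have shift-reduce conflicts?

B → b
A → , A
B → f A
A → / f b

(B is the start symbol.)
No shift-reduce conflicts

A shift-reduce conflict occurs when an LR(0) state has both:
  - a complete (reduce) item [A → α .] (dot at the end), and
  - a shift item [B → β . c γ] (dot before a terminal).

Augment with B' → B and build the canonical LR(0) collection (I0 = CLOSURE({[B' → . B]}), then GOTO on every symbol after a dot until no new states appear). It has 10 states:
  I0: { [B → . b], [B → . f A], [B' → . B] }  — shift
  I1: { [B' → B .] }  — accept
  I2: { [B → b .] }  — reduce
  I3: { [A → . , A], [A → . / f b], [B → f . A] }  — shift
  I4: { [A → , . A], [A → . , A], [A → . / f b] }  — shift
  I5: { [A → / . f b] }  — shift
  I6: { [B → f A .] }  — reduce
  I7: { [A → / f . b] }  — shift
  I8: { [A → / f b .] }  — reduce
  I9: { [A → , A .] }  — reduce

No state contains both a complete item and a shift item.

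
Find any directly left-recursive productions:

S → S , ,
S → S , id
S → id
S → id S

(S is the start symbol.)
Yes, S is left-recursive

S → S , ,: LEFT RECURSIVE (starts with S)
S → S , id: LEFT RECURSIVE (starts with S)
S → id: starts with id
S → id S: starts with id

The grammar has direct left recursion on: S.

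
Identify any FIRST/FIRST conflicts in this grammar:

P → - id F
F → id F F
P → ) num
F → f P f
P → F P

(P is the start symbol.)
A FIRST/FIRST conflict occurs when two productions N → α and N → β for the same non-terminal have FIRST(α) ∩ FIRST(β) ≠ ∅ (with ε ∈ FIRST of a nullable right-hand side, so two nullable alternatives also conflict).

FIRST sets of the non-terminals at (or reachable through a nullable prefix from) the front of some alternative:
  FIRST(F) = { 'f', 'id' }

Productions for P:
  P → - id F: FIRST = { '-' }
  P → ) num: FIRST = { ')' }
  P → F P: FIRST = { 'f', 'id' }
Productions for F:
  F → id F F: FIRST = { 'id' }
  F → f P f: FIRST = { 'f' }

All alternatives of each non-terminal have pairwise disjoint FIRST sets.

Answer: No FIRST/FIRST conflicts.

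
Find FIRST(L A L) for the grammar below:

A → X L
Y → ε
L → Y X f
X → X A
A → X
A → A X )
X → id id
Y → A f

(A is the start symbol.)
FIRST sets of the non-terminals involved (from the grammar, by fixed-point iteration):
  FIRST(L) = { 'id' }

To compute FIRST(L A L), process the symbols left to right:
Symbol L is a non-terminal. Add FIRST(L) \ {ε} = { 'id' }
L is not nullable (ε ∉ FIRST(L)), so stop here.
FIRST(L A L) = { 'id' }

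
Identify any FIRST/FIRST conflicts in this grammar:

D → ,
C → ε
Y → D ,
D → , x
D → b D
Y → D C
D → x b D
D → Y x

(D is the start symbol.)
A FIRST/FIRST conflict occurs when two productions N → α and N → β for the same non-terminal have FIRST(α) ∩ FIRST(β) ≠ ∅ (with ε ∈ FIRST of a nullable right-hand side, so two nullable alternatives also conflict).

FIRST sets of the non-terminals at (or reachable through a nullable prefix from) the front of some alternative:
  FIRST(Y) = { ',', 'b', 'x' }
  FIRST(D) = { ',', 'b', 'x' }

Productions for D:
  D → ,: FIRST = { ',' }
  D → , x: FIRST = { ',' }
  D → b D: FIRST = { 'b' }
  D → x b D: FIRST = { 'x' }
  D → Y x: FIRST = { ',', 'b', 'x' }
Productions for Y:
  Y → D ,: FIRST = { ',', 'b', 'x' }
  Y → D C: FIRST = { ',', 'b', 'x' }
C has only one production, so no FIRST/FIRST conflict is possible there.

Conflict for D: D → , and D → , x
  Overlap: { ',' }
Conflict for D: D → , and D → Y x
  Overlap: { ',' }
Conflict for D: D → , x and D → Y x
  Overlap: { ',' }
Conflict for D: D → b D and D → Y x
  Overlap: { 'b' }
Conflict for D: D → x b D and D → Y x
  Overlap: { 'x' }
Conflict for Y: Y → D , and Y → D C
  Overlap: { ',', 'b', 'x' }

Answer: Yes. D → ',' / D → ',' x on { ',' }; D → ',' / D → Y x on { ',' }; D → ',' x / D → Y x on { ',' }; D → b D / D → Y x on { 'b' }; D → x b D / D → Y x on { 'x' }; Y → D ',' / Y → D C on { ',', 'b', 'x' }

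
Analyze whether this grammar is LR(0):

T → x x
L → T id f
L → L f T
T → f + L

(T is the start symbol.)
No. Shift-reduce conflict between [T → f + L .] and [L → L . f T]

A grammar is LR(0) if no state in the canonical LR(0) collection has:
  - both a shift item (dot before a terminal) and a complete item (shift-reduce conflict), or
  - two or more complete items (reduce-reduce conflict; the accept item [T' → T .] counts as a complete item here).

Augment with T' → T and build the canonical LR(0) collection (I0 = CLOSURE({[T' → . T]}), then GOTO on every symbol after a dot until no new states appear). It has 12 states:
  I0: { [T → . f + L], [T → . x x], [T' → . T] }  — shift
  I1: { [T' → T .] }  — accept
  I2: { [T → f . + L] }  — shift
  I3: { [T → x . x] }  — shift
  I4: { [T → x x .] }  — reduce
  I5: { [L → . L f T], [L → . T id f], [T → . f + L], [T → . x x], [T → f + . L] }  — shift
  I6: { [L → L . f T], [T → f + L .] }  — shift, reduce
  I7: { [L → T . id f] }  — shift
  I8: { [L → T id . f] }  — shift
  I9: { [L → T id f .] }  — reduce
  I10: { [L → L f . T], [T → . f + L], [T → . x x] }  — shift
  I11: { [L → L f T .] }  — reduce

Conflict in state I6:
  Shift-reduce conflict between [T → f + L .] and [L → L . f T]
So the grammar is NOT LR(0).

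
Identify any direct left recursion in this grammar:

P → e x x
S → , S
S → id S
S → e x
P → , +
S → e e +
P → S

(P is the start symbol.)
No direct left recursion

P → e x x: starts with e
S → , S: starts with ','
S → id S: starts with id
S → e x: starts with e
P → , +: starts with ','
S → e e +: starts with e
P → S: starts with S

No direct left recursion found.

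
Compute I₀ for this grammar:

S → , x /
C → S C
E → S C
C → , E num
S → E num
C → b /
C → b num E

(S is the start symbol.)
First, augment the grammar with S' → S
I₀ = CLOSURE({ [S' → . S] }):
  [S' → . S] has the dot before S: add [S → . , x /], [S → . E num]
  [S → . E num] has the dot before E: add [E → . S C]
No further items can be added.

I₀ = { [E → . S C], [S → . , x /], [S → . E num], [S' → . S] }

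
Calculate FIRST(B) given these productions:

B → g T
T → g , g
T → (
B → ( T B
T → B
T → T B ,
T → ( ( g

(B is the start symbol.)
{ '(', 'g' }

To compute FIRST(B), examine every production with B on the left-hand side, reading each right-hand side left to right until a non-nullable symbol is reached.

From B → g T:
  - g is a terminal: add 'g' and stop
From B → ( T B:
  - '(' is a terminal: add '(' and stop

Collecting: FIRST(B) = { '(', 'g' }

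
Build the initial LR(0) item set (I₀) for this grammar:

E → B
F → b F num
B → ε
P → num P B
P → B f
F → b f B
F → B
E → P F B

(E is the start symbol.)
{ [B → .], [E → . B], [E → . P F B], [E' → . E], [P → . B f], [P → . num P B] }

First, augment the grammar with E' → E
I₀ = CLOSURE({ [E' → . E] }):
  [E' → . E] has the dot before E: add [E → . B], [E → . P F B]
  [E → . B] has the dot before B: add [B → .]
  [E → . P F B] has the dot before P: add [P → . num P B], [P → . B f]
No further items can be added.

I₀ = { [B → .], [E → . B], [E → . P F B], [E' → . E], [P → . B f], [P → . num P B] }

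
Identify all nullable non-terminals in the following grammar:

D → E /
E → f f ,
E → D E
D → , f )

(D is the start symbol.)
A non-terminal is nullable if it can derive ε (the empty string): either it has an ε-production, or it has a production whose right-hand side consists entirely of nullable non-terminals.

There are no ε-productions, so no non-terminal can derive ε.
No non-terminals are nullable.

Answer: None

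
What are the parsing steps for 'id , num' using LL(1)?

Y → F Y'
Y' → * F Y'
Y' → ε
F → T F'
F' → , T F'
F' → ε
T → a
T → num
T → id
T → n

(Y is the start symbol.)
LL(1) parsing maintains a stack (initially the start symbol over $) and the input. At each step: if the stack top is a terminal, match it against the current input token; if it is a non-terminal N, replace it with the RHS of M[N, lookahead] (the unique production whose predict set contains the lookahead).

Stack is shown with the top on the left.

Stack        Input       Action
-------------------------------
Y $          id , num $  output Y → F Y'
F Y' $       id , num $  output F → T F'
T F' Y' $    id , num $  output T → id
id F' Y' $   id , num $  match 'id'
F' Y' $      , num $     output F' → , T F'
, T F' Y' $  , num $     match ','
T F' Y' $    num $       output T → num
num F' Y' $  num $       match 'num'
F' Y' $      $           output F' → ε
Y' $         $           output Y' → ε
$            $           accept

The string is accepted.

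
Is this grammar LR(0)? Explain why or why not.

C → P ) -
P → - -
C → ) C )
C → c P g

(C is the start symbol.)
Yes, the grammar is LR(0)

A grammar is LR(0) if no state in the canonical LR(0) collection has:
  - both a shift item (dot before a terminal) and a complete item (shift-reduce conflict), or
  - two or more complete items (reduce-reduce conflict; the accept item [C' → C .] counts as a complete item here).

Augment with C' → C and build the canonical LR(0) collection (I0 = CLOSURE({[C' → . C]}), then GOTO on every symbol after a dot until no new states appear). It has 13 states:
  I0: { [C → . ) C )], [C → . P ) -], [C → . c P g], [C' → . C], [P → . - -] }  — shift
  I1: { [C → ) . C )], [C → . ) C )], [C → . P ) -], [C → . c P g], [P → . - -] }  — shift
  I2: { [P → - . -] }  — shift
  I3: { [C' → C .] }  — accept
  I4: { [C → P . ) -] }  — shift
  I5: { [C → c . P g], [P → . - -] }  — shift
  I6: { [C → c P . g] }  — shift
  I7: { [C → c P g .] }  — reduce
  I8: { [C → P ) . -] }  — shift
  I9: { [C → P ) - .] }  — reduce
  I10: { [P → - - .] }  — reduce
  I11: { [C → ) C . )] }  — shift
  I12: { [C → ) C ) .] }  — reduce

Every state is either a pure shift/goto state or contains exactly one complete item and nothing to shift — no conflicts. The grammar is LR(0).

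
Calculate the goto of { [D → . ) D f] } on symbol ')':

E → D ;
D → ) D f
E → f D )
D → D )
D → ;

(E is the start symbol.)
GOTO(I, ')') = CLOSURE({ [A → αX.β] : [A → α.Xβ] ∈ I, X = ')' })

Items with dot before ')', with the dot advanced:
  [D → . ) D f] → [D → ) . D f]
Closure of the advanced items:
  [D → ) . D f] has the dot before D: add [D → . ) D f], [D → . D )], [D → . ;]

GOTO = { [D → ) . D f], [D → . ) D f], [D → . ;], [D → . D )] }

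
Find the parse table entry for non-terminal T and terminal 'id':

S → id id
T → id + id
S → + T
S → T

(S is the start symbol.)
T → id + id

To find M[T, 'id'], we find productions for T where 'id' is in the predict set (PREDICT(N → α) = (FIRST(α) \ {ε}) ∪ (FOLLOW(N) if α ⇒* ε)).

T → id + id: PREDICT = { 'id' }
  'id' is in predict set, so this production goes in M[T, 'id']

M[T, 'id'] = T → id + id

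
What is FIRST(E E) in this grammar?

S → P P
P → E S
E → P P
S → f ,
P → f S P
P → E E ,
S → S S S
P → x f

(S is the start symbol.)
{ 'f', 'x' }

FIRST sets of the non-terminals involved (from the grammar, by fixed-point iteration):
  FIRST(E) = { 'f', 'x' }

To compute FIRST(E E), process the symbols left to right:
Symbol E is a non-terminal. Add FIRST(E) \ {ε} = { 'f', 'x' }
E is not nullable (ε ∉ FIRST(E)), so stop here.
FIRST(E E) = { 'f', 'x' }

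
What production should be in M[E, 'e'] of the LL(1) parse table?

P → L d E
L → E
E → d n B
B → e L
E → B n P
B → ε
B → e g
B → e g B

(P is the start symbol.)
E → B n P

To find M[E, 'e'], we find productions for E where 'e' is in the predict set (PREDICT(N → α) = (FIRST(α) \ {ε}) ∪ (FOLLOW(N) if α ⇒* ε)).

Relevant sets:
  FIRST(B) = { 'e', ε }

E → d n B: PREDICT = { 'd' }
E → B n P: PREDICT = { 'e', 'n' }
  'e' is in predict set, so this production goes in M[E, 'e']

M[E, 'e'] = E → B n P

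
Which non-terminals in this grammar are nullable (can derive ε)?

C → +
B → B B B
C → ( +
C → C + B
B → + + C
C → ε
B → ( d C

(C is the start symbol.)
{ 'C' }

A non-terminal is nullable if it can derive ε (the empty string): either it has an ε-production, or it has a production whose right-hand side consists entirely of nullable non-terminals.

ε-productions: C → ε
So C is immediately nullable.
No further non-terminal can be added: every production for the remaining non-terminals contains a terminal or a non-nullable non-terminal.
Nullable = { 'C' }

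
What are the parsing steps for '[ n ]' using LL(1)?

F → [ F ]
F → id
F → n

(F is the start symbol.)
LL(1) parsing maintains a stack (initially the start symbol over $) and the input. At each step: if the stack top is a terminal, match it against the current input token; if it is a non-terminal N, replace it with the RHS of M[N, lookahead] (the unique production whose predict set contains the lookahead).

Stack is shown with the top on the left.

Stack    Input    Action
------------------------
F $      [ n ] $  output F → [ F ]
[ F ] $  [ n ] $  match '['
F ] $    n ] $    output F → n
n ] $    n ] $    match 'n'
] $      ] $      match ']'
$        $        accept

The string is accepted.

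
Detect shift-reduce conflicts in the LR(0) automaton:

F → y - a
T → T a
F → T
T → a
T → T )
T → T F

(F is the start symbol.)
Yes — I2: [F → T .] vs [F → . y - a]

Augment with F' → F and build the canonical LR(0) collection (I0 = CLOSURE({[F' → . F]}), then GOTO on every symbol after a dot until no new states appear). It has 10 states:
  I0: { [F → . T], [F → . y - a], [F' → . F], [T → . T )], [T → . T F], [T → . T a], [T → . a] }  — shift
  I1: { [F' → F .] }  — accept
  I2: { [F → . T], [F → . y - a], [F → T .], [T → . T )], [T → . T F], [T → . T a], [T → . a], [T → T . )], [T → T . F], [T → T . a] }  — shift, reduce
  I3: { [T → a .] }  — reduce
  I4: { [F → y . - a] }  — shift
  I5: { [F → y - . a] }  — shift
  I6: { [F → y - a .] }  — reduce
  I7: { [T → T ) .] }  — reduce
  I8: { [T → T F .] }  — reduce
  I9: { [T → T a .], [T → a .] }  — 2 reduces

I2 contains reduce item [F → T .] and shift items [F → . y - a], [T → T . )], [T → T . a], [T → . a] — shift-reduce conflict.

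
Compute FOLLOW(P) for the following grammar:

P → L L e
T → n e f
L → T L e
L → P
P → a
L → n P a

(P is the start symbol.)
P is the start symbol, so $ ∈ FOLLOW(P).
In L → P: P is at the end, add FOLLOW(L)
In L → n P a: P is followed by a, add FIRST(a) \ {ε} = { 'a' }

The FOLLOW sets referred to above (computed the same way, to a fixed point):
  FOLLOW(L) = { 'a', 'e', 'n' }

Taking the union: FOLLOW(P) = { $, 'a', 'e', 'n' }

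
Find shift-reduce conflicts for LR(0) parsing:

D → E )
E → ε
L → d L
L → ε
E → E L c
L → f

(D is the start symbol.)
Augment with D' → D and build the canonical LR(0) collection (I0 = CLOSURE({[D' → . D]}), then GOTO on every symbol after a dot until no new states appear). It has 9 states:
  I0: { [D → . E )], [D' → . D], [E → . E L c], [E → .] }  — reduce
  I1: { [D' → D .] }  — accept
  I2: { [D → E . )], [E → E . L c], [L → . d L], [L → . f], [L → .] }  — shift, reduce
  I3: { [D → E ) .] }  — reduce
  I4: { [E → E L . c] }  — shift
  I5: { [L → . d L], [L → . f], [L → .], [L → d . L] }  — shift, reduce
  I6: { [L → f .] }  — reduce
  I7: { [L → d L .] }  — reduce
  I8: { [E → E L c .] }  — reduce

I2 contains reduce item [L → .] and shift items [D → E . )], [L → . d L], [L → . f] — shift-reduce conflict.
I5 contains reduce item [L → .] and shift items [L → . d L], [L → . f] — shift-reduce conflict.

Answer: Yes — I2: [L → .] vs [D → E . )]; I5: [L → .] vs [L → . d L]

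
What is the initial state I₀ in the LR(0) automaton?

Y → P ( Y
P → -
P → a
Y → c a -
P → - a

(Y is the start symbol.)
{ [P → . - a], [P → . -], [P → . a], [Y → . P ( Y], [Y → . c a -], [Y' → . Y] }

First, augment the grammar with Y' → Y
I₀ = CLOSURE({ [Y' → . Y] }):
  [Y' → . Y] has the dot before Y: add [Y → . P ( Y], [Y → . c a -]
  [Y → . P ( Y] has the dot before P: add [P → . -], [P → . a], [P → . - a]
No further items can be added.

I₀ = { [P → . - a], [P → . -], [P → . a], [Y → . P ( Y], [Y → . c a -], [Y' → . Y] }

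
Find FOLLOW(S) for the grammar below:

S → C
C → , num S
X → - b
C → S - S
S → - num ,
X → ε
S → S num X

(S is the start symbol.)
{ $, '-', 'num' }

To compute FOLLOW(S), find every occurrence of S on a right-hand side N → α S β: add FIRST(β) \ {ε}, and if β is empty or nullable also add FOLLOW(N). Iterate to a fixed point.

S is the start symbol, so $ ∈ FOLLOW(S).
In C → , num S: S is at the end, add FOLLOW(C)
In C → S - S: S is followed by '-' S, add FIRST('-' S) \ {ε} = { '-' }
In C → S - S: S is at the end, add FOLLOW(C)
In S → S num X: S is followed by num X, add FIRST(num X) \ {ε} = { 'num' }

The FOLLOW sets referred to above (computed the same way, to a fixed point):
  FOLLOW(C) = { $, '-', 'num' }

Taking the union: FOLLOW(S) = { $, '-', 'num' }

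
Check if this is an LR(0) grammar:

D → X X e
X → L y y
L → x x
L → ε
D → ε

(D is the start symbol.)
A grammar is LR(0) if no state in the canonical LR(0) collection has:
  - both a shift item (dot before a terminal) and a complete item (shift-reduce conflict), or
  - two or more complete items (reduce-reduce conflict; the accept item [D' → D .] counts as a complete item here).

Augment with D' → D and build the canonical LR(0) collection (I0 = CLOSURE({[D' → . D]}), then GOTO on every symbol after a dot until no new states appear). It has 10 states:
  I0: { [D → . X X e], [D → .], [D' → . D], [L → . x x], [L → .], [X → . L y y] }  — shift, 2 reduces
  I1: { [D' → D .] }  — accept
  I2: { [X → L . y y] }  — shift
  I3: { [D → X . X e], [L → . x x], [L → .], [X → . L y y] }  — shift, reduce
  I4: { [L → x . x] }  — shift
  I5: { [L → x x .] }  — reduce
  I6: { [D → X X . e] }  — shift
  I7: { [D → X X e .] }  — reduce
  I8: { [X → L y . y] }  — shift
  I9: { [X → L y y .] }  — reduce

Conflict in state I0:
  Shift-reduce conflict between [D → .] and [L → . x x]
So the grammar is NOT LR(0).

Answer: No. Shift-reduce conflict between [D → .] and [L → . x x]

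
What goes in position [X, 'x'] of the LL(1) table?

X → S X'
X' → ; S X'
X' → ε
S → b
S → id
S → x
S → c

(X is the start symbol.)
To find M[X, 'x'], we find productions for X where 'x' is in the predict set (PREDICT(N → α) = (FIRST(α) \ {ε}) ∪ (FOLLOW(N) if α ⇒* ε)).

Relevant sets:
  FIRST(S) = { 'b', 'c', 'id', 'x' }

X → S X': PREDICT = { 'b', 'c', 'id', 'x' }
  'x' is in predict set, so this production goes in M[X, 'x']

M[X, 'x'] = X → S X'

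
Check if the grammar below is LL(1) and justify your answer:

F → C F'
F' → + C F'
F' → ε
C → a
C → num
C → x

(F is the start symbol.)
A grammar is LL(1) if for each non-terminal N with multiple productions, the predict sets of those productions are pairwise disjoint, where PREDICT(N → α) = (FIRST(α) \ {ε}) ∪ (FOLLOW(N) if α ⇒* ε).

Relevant sets:
  FOLLOW(F') = { $ }

For F':
  PREDICT(F' → '+' C F') = { '+' }
  PREDICT(F' → ε) = { $ }
For C:
  PREDICT(C → a) = { 'a' }
  PREDICT(C → num) = { 'num' }
  PREDICT(C → x) = { 'x' }
F has a single production, so nothing to check there.

All predict sets are disjoint. The grammar IS LL(1).

Answer: Yes, the grammar is LL(1).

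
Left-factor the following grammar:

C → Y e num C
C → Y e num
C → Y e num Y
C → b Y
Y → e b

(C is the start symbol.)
C → Y e num C'
C' → C
C' → ε
C' → Y
C → b Y
Y → e b

Left-factoring transforms A → αβ₁ | αβ₂ into A → αA' and A' → β₁ | β₂
(α is the longest common prefix among the alternatives). Repeat until
no nonterminal has two alternatives with a common prefix.

Round 1: C has alternatives sharing prefix 'Y e num'. Introduce C': C → Y e num C'
  Add: C' → C
  Add: C' → ε
  Add: C' → Y

No remaining common prefixes — done.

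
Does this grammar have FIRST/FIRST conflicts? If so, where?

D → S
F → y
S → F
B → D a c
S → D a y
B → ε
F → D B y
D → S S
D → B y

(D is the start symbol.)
Yes. D → S / D → S S on { 'y' }; D → S / D → B y on { 'y' }; D → S S / D → B y on { 'y' }; F → y / F → D B y on { 'y' }; S → F / S → D a y on { 'y' }

FIRST sets of the non-terminals at (or reachable through a nullable prefix from) the front of some alternative:
  FIRST(S) = { 'y' }
  FIRST(B) = { 'y', ε }
  FIRST(D) = { 'y' }
  FIRST(F) = { 'y' }

Productions for D:
  D → S: FIRST = { 'y' }
  D → S S: FIRST = { 'y' }
  D → B y: FIRST = { 'y' }
Productions for F:
  F → y: FIRST = { 'y' }
  F → D B y: FIRST = { 'y' }
Productions for S:
  S → F: FIRST = { 'y' }
  S → D a y: FIRST = { 'y' }
Productions for B:
  B → D a c: FIRST = { 'y' }
  B → ε: FIRST = { ε }

Conflict for D: D → S and D → S S
  Overlap: { 'y' }
Conflict for D: D → S and D → B y
  Overlap: { 'y' }
Conflict for D: D → S S and D → B y
  Overlap: { 'y' }
Conflict for F: F → y and F → D B y
  Overlap: { 'y' }
Conflict for S: S → F and S → D a y
  Overlap: { 'y' }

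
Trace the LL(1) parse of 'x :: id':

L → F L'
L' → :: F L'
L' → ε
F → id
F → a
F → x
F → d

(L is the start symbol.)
Stack is shown with the top on the left.

Stack      Input      Action
----------------------------
L $        x :: id $  output L → F L'
F L' $     x :: id $  output F → x
x L' $     x :: id $  match 'x'
L' $       :: id $    output L' → :: F L'
:: F L' $  :: id $    match '::'
F L' $     id $       output F → id
id L' $    id $       match 'id'
L' $       $          output L' → ε
$          $          accept

The string is accepted.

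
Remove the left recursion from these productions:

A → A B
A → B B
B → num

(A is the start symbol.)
A → B B A'
A' → B A'
A' → ε
B → num

A is directly left-recursive. The standard transformation for
  A → A α₁ | ... | A α_m | β₁ | ... | β_n
is
  A  → β₁ A' | ... | β_n A'
  A' → α₁ A' | ... | α_m A' | ε

A → B B becomes A → B B A'
A → A B becomes A' → B A'
Add A' → ε

Productions for other non-terminals are unchanged:
  B → num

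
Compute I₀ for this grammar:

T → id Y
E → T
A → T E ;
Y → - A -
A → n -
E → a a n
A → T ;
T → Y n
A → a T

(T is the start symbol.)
{ [T → . Y n], [T → . id Y], [T' → . T], [Y → . - A -] }

First, augment the grammar with T' → T
I₀ = CLOSURE({ [T' → . T] }):
  [T' → . T] has the dot before T: add [T → . id Y], [T → . Y n]
  [T → . Y n] has the dot before Y: add [Y → . - A -]
No further items can be added.

I₀ = { [T → . Y n], [T → . id Y], [T' → . T], [Y → . - A -] }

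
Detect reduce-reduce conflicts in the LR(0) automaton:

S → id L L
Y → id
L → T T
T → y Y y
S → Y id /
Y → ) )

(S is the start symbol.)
No reduce-reduce conflicts

A reduce-reduce conflict occurs when an LR(0) state has two complete items [A → α .] and [B → β .] — both call for a reduction, and with no lookahead the parser cannot choose between them.

Augment with S' → S and build the canonical LR(0) collection (I0 = CLOSURE({[S' → . S]}), then GOTO on every symbol after a dot until no new states appear). It has 16 states:
  I0: { [S → . Y id /], [S → . id L L], [S' → . S], [Y → . ) )], [Y → . id] }  — shift
  I1: { [Y → ) . )] }  — shift
  I2: { [S' → S .] }  — accept
  I3: { [S → Y . id /] }  — shift
  I4: { [L → . T T], [S → id . L L], [T → . y Y y], [Y → id .] }  — shift, reduce
  I5: { [L → . T T], [S → id L . L], [T → . y Y y] }  — shift
  I6: { [L → T . T], [T → . y Y y] }  — shift
  I7: { [T → y . Y y], [Y → . ) )], [Y → . id] }  — shift
  I8: { [T → y Y . y] }  — shift
  I9: { [Y → id .] }  — reduce
  I10: { [T → y Y y .] }  — reduce
  I11: { [L → T T .] }  — reduce
  I12: { [S → id L L .] }  — reduce
  I13: { [S → Y id . /] }  — shift
  I14: { [S → Y id / .] }  — reduce
  I15: { [Y → ) ) .] }  — reduce

No state contains more than one complete item.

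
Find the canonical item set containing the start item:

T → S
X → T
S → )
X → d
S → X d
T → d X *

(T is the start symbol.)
{ [S → . )], [S → . X d], [T → . S], [T → . d X *], [T' → . T], [X → . T], [X → . d] }

First, augment the grammar with T' → T
I₀ = CLOSURE({ [T' → . T] }):
  [T' → . T] has the dot before T: add [T → . S], [T → . d X *]
  [T → . S] has the dot before S: add [S → . )], [S → . X d]
  [S → . X d] has the dot before X: add [X → . T], [X → . d]
No further items can be added.

I₀ = { [S → . )], [S → . X d], [T → . S], [T → . d X *], [T' → . T], [X → . T], [X → . d] }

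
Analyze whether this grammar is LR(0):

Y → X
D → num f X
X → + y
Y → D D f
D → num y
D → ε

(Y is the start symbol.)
No. Shift-reduce conflict between [D → .] and [D → . num f X]

Augment with Y' → Y and build the canonical LR(0) collection (I0 = CLOSURE({[Y' → . Y]}), then GOTO on every symbol after a dot until no new states appear). It has 12 states:
  I0: { [D → . num f X], [D → . num y], [D → .], [X → . + y], [Y → . D D f], [Y → . X], [Y' → . Y] }  — shift, reduce
  I1: { [X → + . y] }  — shift
  I2: { [D → . num f X], [D → . num y], [D → .], [Y → D . D f] }  — shift, reduce
  I3: { [Y → X .] }  — reduce
  I4: { [Y' → Y .] }  — accept
  I5: { [D → num . f X], [D → num . y] }  — shift
  I6: { [D → num f . X], [X → . + y] }  — shift
  I7: { [D → num y .] }  — reduce
  I8: { [D → num f X .] }  — reduce
  I9: { [Y → D D . f] }  — shift
  I10: { [Y → D D f .] }  — reduce
  I11: { [X → + y .] }  — reduce

Conflict in state I0:
  Shift-reduce conflict between [D → .] and [D → . num f X]
So the grammar is NOT LR(0).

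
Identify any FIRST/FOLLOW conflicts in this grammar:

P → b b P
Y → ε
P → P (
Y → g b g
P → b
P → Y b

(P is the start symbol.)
No FIRST/FOLLOW conflicts.

Nullable non-terminals: Y.

Y: nullable alternative(s) Y → ε; FOLLOW(Y) = { 'b' }
  Y → ε: FIRST \ {ε} = { } — this is the only nullable alternative, skip
  Y → g b g: FIRST \ {ε} = { 'g' } — disjoint from FOLLOW(Y)

P has no nullable alternative, so no FIRST/FOLLOW check is needed there.

No FIRST/FOLLOW conflicts found.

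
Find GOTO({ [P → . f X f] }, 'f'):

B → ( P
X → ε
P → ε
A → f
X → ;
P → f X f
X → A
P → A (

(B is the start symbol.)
GOTO(I, 'f') = CLOSURE({ [A → αX.β] : [A → α.Xβ] ∈ I, X = 'f' })

Items with dot before 'f', with the dot advanced:
  [P → . f X f] → [P → f . X f]
Closure of the advanced items:
  [P → f . X f] has the dot before X: add [X → .], [X → . ;], [X → . A]
  [X → . A] has the dot before A: add [A → . f]

GOTO = { [A → . f], [P → f . X f], [X → . ;], [X → . A], [X → .] }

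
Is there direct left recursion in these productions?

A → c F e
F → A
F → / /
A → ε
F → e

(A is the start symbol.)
Direct left recursion occurs when N → N α for some non-terminal N (the right-hand side begins with the left-hand side itself).

A → c F e: starts with c
F → A: starts with A
F → / /: starts with '/'
A → ε: starts with ε
F → e: starts with e

No direct left recursion found.

Answer: No direct left recursion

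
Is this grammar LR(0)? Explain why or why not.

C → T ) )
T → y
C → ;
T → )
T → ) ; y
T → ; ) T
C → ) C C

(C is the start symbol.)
No. Shift-reduce conflict between [T → ) .] and [C → . ) C C]

A grammar is LR(0) if no state in the canonical LR(0) collection has:
  - both a shift item (dot before a terminal) and a complete item (shift-reduce conflict), or
  - two or more complete items (reduce-reduce conflict; the accept item [C' → C .] counts as a complete item here).

Augment with C' → C and build the canonical LR(0) collection (I0 = CLOSURE({[C' → . C]}), then GOTO on every symbol after a dot until no new states appear). It has 17 states:
  I0: { [C → . ) C C], [C → . ;], [C → . T ) )], [C' → . C], [T → . ) ; y], [T → . )], [T → . ; ) T], [T → . y] }  — shift
  I1: { [C → ) . C C], [C → . ) C C], [C → . ;], [C → . T ) )], [T → ) . ; y], [T → ) .], [T → . ) ; y], [T → . )], [T → . ; ) T], [T → . y] }  — shift, reduce
  I2: { [C → ; .], [T → ; . ) T] }  — shift, reduce
  I3: { [C' → C .] }  — accept
  I4: { [C → T . ) )] }  — shift
  I5: { [T → y .] }  — reduce
  I6: { [C → T ) . )] }  — shift
  I7: { [C → T ) ) .] }  — reduce
  I8: { [T → . ) ; y], [T → . )], [T → . ; ) T], [T → . y], [T → ; ) . T] }  — shift
  I9: { [T → ) . ; y], [T → ) .] }  — shift, reduce
  I10: { [T → ; . ) T] }  — shift
  I11: { [T → ; ) T .] }  — reduce
  I12: { [T → ) ; . y] }  — shift
  I13: { [T → ) ; y .] }  — reduce
  I14: { [C → ; .], [T → ) ; . y], [T → ; . ) T] }  — shift, reduce
  I15: { [C → ) C . C], [C → . ) C C], [C → . ;], [C → . T ) )], [T → . ) ; y], [T → . )], [T → . ; ) T], [T → . y] }  — shift
  I16: { [C → ) C C .] }  — reduce

Conflict in state I1:
  Shift-reduce conflict between [T → ) .] and [C → . ) C C]
So the grammar is NOT LR(0).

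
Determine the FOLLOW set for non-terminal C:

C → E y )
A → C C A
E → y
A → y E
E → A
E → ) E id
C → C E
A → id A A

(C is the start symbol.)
{ $, ')', 'id', 'y' }

To compute FOLLOW(C), find every occurrence of C on a right-hand side N → α C β: add FIRST(β) \ {ε}, and if β is empty or nullable also add FOLLOW(N). Iterate to a fixed point.

C is the start symbol, so $ ∈ FOLLOW(C).
In A → C C A: C is followed by C A, add FIRST(C A) \ {ε} = { ')', 'id', 'y' }
In A → C C A: C is followed by A, add FIRST(A) \ {ε} = { ')', 'id', 'y' }
In C → C E: C is followed by E, add FIRST(E) \ {ε} = { ')', 'id', 'y' }

Taking the union: FOLLOW(C) = { $, ')', 'id', 'y' }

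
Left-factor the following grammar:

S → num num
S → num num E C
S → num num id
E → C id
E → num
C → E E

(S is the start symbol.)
S → num num S'
S' → ε
S' → E C
S' → id
E → C id
E → num
C → E E

Left-factoring transforms A → αβ₁ | αβ₂ into A → αA' and A' → β₁ | β₂
(α is the longest common prefix among the alternatives). Repeat until
no nonterminal has two alternatives with a common prefix.

Round 1: S has alternatives sharing prefix 'num num'. Introduce S': S → num num S'
  Add: S' → ε
  Add: S' → E C
  Add: S' → id

No remaining common prefixes — done.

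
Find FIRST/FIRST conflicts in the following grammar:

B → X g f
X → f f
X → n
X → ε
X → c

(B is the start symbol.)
A FIRST/FIRST conflict occurs when two productions N → α and N → β for the same non-terminal have FIRST(α) ∩ FIRST(β) ≠ ∅ (with ε ∈ FIRST of a nullable right-hand side, so two nullable alternatives also conflict).

Productions for X:
  X → f f: FIRST = { 'f' }
  X → n: FIRST = { 'n' }
  X → ε: FIRST = { ε }
  X → c: FIRST = { 'c' }
B has only one production, so no FIRST/FIRST conflict is possible there.

All alternatives of each non-terminal have pairwise disjoint FIRST sets.

Answer: No FIRST/FIRST conflicts.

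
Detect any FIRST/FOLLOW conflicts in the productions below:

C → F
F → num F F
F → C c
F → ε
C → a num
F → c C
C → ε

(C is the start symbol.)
Yes. C → F with FOLLOW(C) on { 'a', 'c', 'num' }; C → a num with FOLLOW(C) on { 'a' }; F → num F F with FOLLOW(F) on { 'num' }; F → C c with FOLLOW(F) on { 'a', 'c', 'num' }; F → c C with FOLLOW(F) on { 'c' }

Nullable non-terminals: C, F.
FIRST sets used below: FIRST(F) = { 'a', 'c', 'num', ε }, FIRST(C) = { 'a', 'c', 'num', ε }

C: nullable alternative(s) C → F, C → ε; FOLLOW(C) = { $, 'a', 'c', 'num' }
  C → F: FIRST \ {ε} = { 'a', 'c', 'num' } — overlaps FOLLOW(C) on { 'a', 'c', 'num' }: CONFLICT
  C → a num: FIRST \ {ε} = { 'a' } — overlaps FOLLOW(C) on { 'a' }: CONFLICT
  C → ε: FIRST \ {ε} = { } — disjoint from FOLLOW(C)

F: nullable alternative(s) F → ε; FOLLOW(F) = { $, 'a', 'c', 'num' }
  F → num F F: FIRST \ {ε} = { 'num' } — overlaps FOLLOW(F) on { 'num' }: CONFLICT
  F → C c: FIRST \ {ε} = { 'a', 'c', 'num' } — overlaps FOLLOW(F) on { 'a', 'c', 'num' }: CONFLICT
  F → ε: FIRST \ {ε} = { } — this is the only nullable alternative, skip
  F → c C: FIRST \ {ε} = { 'c' } — overlaps FOLLOW(F) on { 'c' }: CONFLICT

So the grammar has 5 FIRST/FOLLOW conflicts (marked CONFLICT above).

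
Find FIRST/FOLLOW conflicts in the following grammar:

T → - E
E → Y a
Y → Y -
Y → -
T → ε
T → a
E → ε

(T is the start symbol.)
No FIRST/FOLLOW conflicts.

Nullable non-terminals: E, T.
FIRST sets used below: FIRST(Y) = { '-' }

E: nullable alternative(s) E → ε; FOLLOW(E) = { $ }
  E → Y a: FIRST \ {ε} = { '-' } — disjoint from FOLLOW(E)
  E → ε: FIRST \ {ε} = { } — this is the only nullable alternative, skip

T: nullable alternative(s) T → ε; FOLLOW(T) = { $ }
  T → - E: FIRST \ {ε} = { '-' } — disjoint from FOLLOW(T)
  T → ε: FIRST \ {ε} = { } — this is the only nullable alternative, skip
  T → a: FIRST \ {ε} = { 'a' } — disjoint from FOLLOW(T)

Y has no nullable alternative, so no FIRST/FOLLOW check is needed there.

No FIRST/FOLLOW conflicts found.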